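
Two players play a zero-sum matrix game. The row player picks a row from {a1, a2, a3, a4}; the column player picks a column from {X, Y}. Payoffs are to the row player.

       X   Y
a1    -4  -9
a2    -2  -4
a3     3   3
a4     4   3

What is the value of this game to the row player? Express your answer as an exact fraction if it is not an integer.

3

Row minima: a1 → -9, a2 → -4, a3 → 3, a4 → 3; maximin = 3.
Column maxima: X → 4, Y → 3; minimax = 3.
Since maximin = minimax = 3, there is a saddle point and the value is 3.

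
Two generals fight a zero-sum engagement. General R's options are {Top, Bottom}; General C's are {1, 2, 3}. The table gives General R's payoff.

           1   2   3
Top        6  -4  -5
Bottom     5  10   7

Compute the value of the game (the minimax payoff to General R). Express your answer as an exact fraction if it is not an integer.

67/13

Row minima: Top → -5, Bottom → 5; maximin = 5.
Column maxima: 1 → 6, 2 → 10, 3 → 7; minimax = 6.
5 ≠ 6, so there is no saddle point; optimal play is mixed.
2 is strictly dominated by 3 (it gives General R strictly more in every row), so General C never plays it.
On the remaining 2×2 (Top, Bottom vs 1, 3):
Let General R play Top with probability p. Expected payoff against 1: 6p + 5(1−p) = p + 5; against 3: (-5)p + 7(1−p) = −12p + 7.
Setting these equal: p + 5 = −12p + 7 ⇒ 13p = 2 ⇒ p = 2/13, and the value is (1)·(2/13) + 5 = 67/13.
For General C: with q = P(1), equating Top's and Bottom's payoffs gives 11q − 5 = −2q + 7 ⇒ q = 12/13.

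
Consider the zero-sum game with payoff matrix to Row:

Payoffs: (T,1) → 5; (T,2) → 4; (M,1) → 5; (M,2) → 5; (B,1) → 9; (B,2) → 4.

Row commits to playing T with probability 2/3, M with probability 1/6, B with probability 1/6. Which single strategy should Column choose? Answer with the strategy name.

2

If Column plays 1, Row's expected payoff is (2/3)·5 + (1/6)·5 + (1/6)·9 = 17/3.
If Column plays 2, Row's expected payoff is (2/3)·4 + (1/6)·5 + (1/6)·4 = 25/6.
Column minimizes Row's payoff; the smallest is 25/6, so the best response is 2.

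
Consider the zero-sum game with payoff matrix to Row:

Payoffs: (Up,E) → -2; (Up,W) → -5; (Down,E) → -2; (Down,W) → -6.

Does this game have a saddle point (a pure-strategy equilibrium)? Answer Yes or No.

Row minima: Up → -5, Down → -6; maximin = -5.
Column maxima: E → -2, W → -5; minimax = -5.
maximin = minimax = -5, so a saddle point exists.

Yes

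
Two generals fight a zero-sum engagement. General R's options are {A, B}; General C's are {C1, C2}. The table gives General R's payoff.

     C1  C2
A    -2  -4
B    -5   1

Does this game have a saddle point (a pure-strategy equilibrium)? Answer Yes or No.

No

Row minima: A → -4, B → -5; maximin = -4.
Column maxima: C1 → -2, C2 → 1; minimax = -2.
-4 ≠ -2, so no pure-strategy equilibrium exists.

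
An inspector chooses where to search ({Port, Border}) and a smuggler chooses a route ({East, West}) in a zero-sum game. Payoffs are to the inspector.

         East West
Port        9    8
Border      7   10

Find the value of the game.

17/2

Row minima: Port → 8, Border → 7; maximin = 8.
Column maxima: East → 9, West → 10; minimax = 9.
8 ≠ 9, so there is no saddle point; optimal play is mixed.
Let the inspector play Port with probability p. Expected payoff against East: 9p + 7(1−p) = 2p + 7; against West: 8p + 10(1−p) = −2p + 10.
Setting these equal: 2p + 7 = −2p + 10 ⇒ 4p = 3 ⇒ p = 3/4, and the value is (2)·(3/4) + 7 = 17/2.
For the smuggler: with q = P(East), equating Port's and Border's payoffs gives q + 8 = −3q + 10 ⇒ q = 1/2.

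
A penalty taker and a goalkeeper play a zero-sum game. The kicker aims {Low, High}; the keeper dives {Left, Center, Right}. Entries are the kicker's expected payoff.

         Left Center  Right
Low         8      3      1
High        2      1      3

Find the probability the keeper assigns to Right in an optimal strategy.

1/2

Row minima: Low → 1, High → 1; maximin = 1.
Column maxima: Left → 8, Center → 3, Right → 3; minimax = 3.
1 ≠ 3, so there is no saddle point; optimal play is mixed.
Left is strictly dominated by Center (it gives the kicker strictly more in every row), so the keeper never plays it.
On the remaining 2×2 (Low, High vs Center, Right):
Let the kicker play Low with probability p. Expected payoff against Center: 3p + 1(1−p) = 2p + 1; against Right: 1p + 3(1−p) = −2p + 3.
Setting these equal: 2p + 1 = −2p + 3 ⇒ 4p = 2 ⇒ p = 1/2, and the value is (2)·(1/2) + 1 = 2.
For the keeper: with q = P(Center), equating Low's and High's payoffs gives 2q + 1 = −2q + 3 ⇒ q = 1/2.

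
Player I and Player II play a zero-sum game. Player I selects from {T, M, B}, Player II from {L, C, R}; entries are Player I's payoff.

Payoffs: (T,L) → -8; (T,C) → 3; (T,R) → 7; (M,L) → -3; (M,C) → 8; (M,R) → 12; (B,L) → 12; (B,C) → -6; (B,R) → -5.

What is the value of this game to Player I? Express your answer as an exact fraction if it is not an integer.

Row minima: T → -8, M → -3, B → -6; maximin = -3.
Column maxima: L → 12, C → 8, R → 12; minimax = 8.
-3 ≠ 8, so there is no saddle point; optimal play is mixed.
T is strictly dominated by M, so Player I never plays it.
R is strictly dominated by C (it gives Player I strictly more in every row), so Player II never plays it.
On the remaining 2×2 (M, B vs L, C):
Let Player I play M with probability p. Expected payoff against L: (-3)p + 12(1−p) = −15p + 12; against C: 8p + (-6)(1−p) = 14p − 6.
Setting these equal: −15p + 12 = 14p − 6 ⇒ −29p = -18 ⇒ p = 18/29, and the value is (-15)·(18/29) + 12 = 78/29.
For Player II: with q = P(L), equating M's and B's payoffs gives −11q + 8 = 18q − 6 ⇒ q = 14/29.

78/29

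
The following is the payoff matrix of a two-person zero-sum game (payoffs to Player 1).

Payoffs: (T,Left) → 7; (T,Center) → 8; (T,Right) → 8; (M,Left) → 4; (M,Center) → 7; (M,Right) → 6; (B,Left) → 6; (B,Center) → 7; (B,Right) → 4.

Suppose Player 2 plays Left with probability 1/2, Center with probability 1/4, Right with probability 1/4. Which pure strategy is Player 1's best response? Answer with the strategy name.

Expected payoff of T: (1/2)·7 + (1/4)·8 + (1/4)·8 = 15/2.
Expected payoff of M: (1/2)·4 + (1/4)·7 + (1/4)·6 = 21/4.
Expected payoff of B: (1/2)·6 + (1/4)·7 + (1/4)·4 = 23/4.
The largest is 15/2, so Player 1's best response is T.

T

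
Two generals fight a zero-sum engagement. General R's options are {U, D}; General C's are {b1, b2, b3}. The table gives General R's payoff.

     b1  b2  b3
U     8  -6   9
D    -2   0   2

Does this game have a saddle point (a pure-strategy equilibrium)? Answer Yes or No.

No

Row minima: U → -6, D → -2; maximin = -2.
Column maxima: b1 → 8, b2 → 0, b3 → 9; minimax = 0.
-2 ≠ 0, so no pure-strategy equilibrium exists.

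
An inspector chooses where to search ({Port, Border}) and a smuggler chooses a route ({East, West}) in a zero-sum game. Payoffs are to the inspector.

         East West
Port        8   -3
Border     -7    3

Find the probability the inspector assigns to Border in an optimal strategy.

11/21

Row minima: Port → -3, Border → -7; maximin = -3.
Column maxima: East → 8, West → 3; minimax = 3.
-3 ≠ 3, so there is no saddle point; optimal play is mixed.
Let the inspector play Port with probability p. Expected payoff against East: 8p + (-7)(1−p) = 15p − 7; against West: (-3)p + 3(1−p) = −6p + 3.
Setting these equal: 15p − 7 = −6p + 3 ⇒ 21p = 10 ⇒ p = 10/21, and the value is (15)·(10/21) − 7 = 1/7.
For the smuggler: with q = P(East), equating Port's and Border's payoffs gives 11q − 3 = −10q + 3 ⇒ q = 2/7.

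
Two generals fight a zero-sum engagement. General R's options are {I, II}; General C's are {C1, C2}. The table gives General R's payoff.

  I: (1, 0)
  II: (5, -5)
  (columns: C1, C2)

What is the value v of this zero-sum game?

Row minima: I → 0, II → -5; maximin = 0.
Column maxima: C1 → 5, C2 → 0; minimax = 0.
Since maximin = minimax = 0, there is a saddle point and the value is 0.

0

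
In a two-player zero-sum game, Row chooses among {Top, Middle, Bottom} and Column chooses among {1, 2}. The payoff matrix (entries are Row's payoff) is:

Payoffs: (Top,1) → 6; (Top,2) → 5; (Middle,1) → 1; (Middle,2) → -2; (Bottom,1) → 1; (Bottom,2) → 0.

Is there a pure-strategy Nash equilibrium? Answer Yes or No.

Row minima: Top → 5, Middle → -2, Bottom → 0; maximin = 5.
Column maxima: 1 → 6, 2 → 5; minimax = 5.
maximin = minimax = 5, so a saddle point exists.

Yes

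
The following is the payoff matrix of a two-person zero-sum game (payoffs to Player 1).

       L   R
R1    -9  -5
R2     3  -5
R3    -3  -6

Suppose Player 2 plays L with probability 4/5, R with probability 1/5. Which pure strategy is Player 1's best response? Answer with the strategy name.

R2

Expected payoff of R1: (4/5)·(-9) + (1/5)·(-5) = -41/5.
Expected payoff of R2: (4/5)·3 + (1/5)·(-5) = 7/5.
Expected payoff of R3: (4/5)·(-3) + (1/5)·(-6) = -18/5.
The largest is 7/5, so Player 1's best response is R2.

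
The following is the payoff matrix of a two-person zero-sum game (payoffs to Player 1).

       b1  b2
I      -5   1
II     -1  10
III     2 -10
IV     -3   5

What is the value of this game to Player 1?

10/23

Row minima: I → -5, II → -1, III → -10, IV → -3; maximin = -1.
Column maxima: b1 → 2, b2 → 10; minimax = 2.
-1 ≠ 2, so there is no saddle point; optimal play is mixed.
I is strictly dominated by II, so Player 1 never plays it.
IV is strictly dominated by II, so Player 1 never plays it.
On the remaining 2×2 (II, III vs b1, b2):
Let Player 1 play II with probability p. Expected payoff against b1: (-1)p + 2(1−p) = −3p + 2; against b2: 10p + (-10)(1−p) = 20p − 10.
Setting these equal: −3p + 2 = 20p − 10 ⇒ −23p = -12 ⇒ p = 12/23, and the value is (-3)·(12/23) + 2 = 10/23.
For Player 2: with q = P(b1), equating II's and III's payoffs gives −11q + 10 = 12q − 10 ⇒ q = 20/23.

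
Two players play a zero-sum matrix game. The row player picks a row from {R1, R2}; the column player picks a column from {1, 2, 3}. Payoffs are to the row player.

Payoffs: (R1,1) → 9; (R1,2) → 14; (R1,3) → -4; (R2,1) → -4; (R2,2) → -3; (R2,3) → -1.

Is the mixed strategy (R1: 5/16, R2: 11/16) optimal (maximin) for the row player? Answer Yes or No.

No

Against 1 this mix gives (5/16)·9 + (11/16)·(-4) = 1/16.
Against 2 this mix gives (5/16)·14 + (11/16)·(-3) = 37/16.
Against 3 this mix gives (5/16)·(-4) + (11/16)·(-1) = -31/16.
The column player will play 3, holding the row player to -31/16. Shifting weight toward the row that does better against 3 would raise this floor (the equalizing mix achieves -25/16 against both 3 and 1), so the proposed strategy is not optimal.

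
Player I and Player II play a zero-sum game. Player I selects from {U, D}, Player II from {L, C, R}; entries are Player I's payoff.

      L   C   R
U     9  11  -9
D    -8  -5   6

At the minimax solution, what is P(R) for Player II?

17/32

Row minima: U → -9, D → -8; maximin = -8.
Column maxima: L → 9, C → 11, R → 6; minimax = 6.
-8 ≠ 6, so there is no saddle point; optimal play is mixed.
C is strictly dominated by L (it gives Player I strictly more in every row), so Player II never plays it.
On the remaining 2×2 (U, D vs L, R):
Let Player I play U with probability p. Expected payoff against L: 9p + (-8)(1−p) = 17p − 8; against R: (-9)p + 6(1−p) = −15p + 6.
Setting these equal: 17p − 8 = −15p + 6 ⇒ 32p = 14 ⇒ p = 7/16, and the value is (17)·(7/16) − 8 = -9/16.
For Player II: with q = P(L), equating U's and D's payoffs gives 18q − 9 = −14q + 6 ⇒ q = 15/32.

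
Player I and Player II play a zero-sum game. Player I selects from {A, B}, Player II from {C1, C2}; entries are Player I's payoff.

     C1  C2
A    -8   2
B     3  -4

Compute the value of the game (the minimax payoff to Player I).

-26/17

Row minima: A → -8, B → -4; maximin = -4.
Column maxima: C1 → 3, C2 → 2; minimax = 2.
-4 ≠ 2, so there is no saddle point; optimal play is mixed.
Let Player I play A with probability p. Expected payoff against C1: (-8)p + 3(1−p) = −11p + 3; against C2: 2p + (-4)(1−p) = 6p − 4.
Setting these equal: −11p + 3 = 6p − 4 ⇒ −17p = -7 ⇒ p = 7/17, and the value is (-11)·(7/17) + 3 = -26/17.
For Player II: with q = P(C1), equating A's and B's payoffs gives −10q + 2 = 7q − 4 ⇒ q = 6/17.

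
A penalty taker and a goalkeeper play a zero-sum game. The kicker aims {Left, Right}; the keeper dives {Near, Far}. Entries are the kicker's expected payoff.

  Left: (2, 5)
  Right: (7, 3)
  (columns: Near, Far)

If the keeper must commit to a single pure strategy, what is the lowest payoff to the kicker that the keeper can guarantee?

Column maxima: Near → 7, Far → 5.
The smallest of these is 5.

5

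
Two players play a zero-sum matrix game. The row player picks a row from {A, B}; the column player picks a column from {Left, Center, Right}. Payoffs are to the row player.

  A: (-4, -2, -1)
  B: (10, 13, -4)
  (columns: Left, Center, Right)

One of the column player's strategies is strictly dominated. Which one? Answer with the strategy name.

Center

Left holds the row player's payoff strictly below Center in every row: -4 < -2, 10 < 13.
So Center is strictly dominated for the column player.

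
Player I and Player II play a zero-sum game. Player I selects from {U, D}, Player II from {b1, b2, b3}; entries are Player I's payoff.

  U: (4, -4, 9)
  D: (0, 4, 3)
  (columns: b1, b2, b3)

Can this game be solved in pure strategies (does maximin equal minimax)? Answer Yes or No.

No

Row minima: U → -4, D → 0; maximin = 0.
Column maxima: b1 → 4, b2 → 4, b3 → 9; minimax = 4.
0 ≠ 4, so no pure-strategy equilibrium exists.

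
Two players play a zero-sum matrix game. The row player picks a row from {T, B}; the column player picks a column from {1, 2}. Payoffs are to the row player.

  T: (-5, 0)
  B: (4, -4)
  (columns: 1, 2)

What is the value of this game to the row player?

-20/13

Row minima: T → -5, B → -4; maximin = -4.
Column maxima: 1 → 4, 2 → 0; minimax = 0.
-4 ≠ 0, so there is no saddle point; optimal play is mixed.
Let the row player play T with probability p. Expected payoff against 1: (-5)p + 4(1−p) = −9p + 4; against 2: 0p + (-4)(1−p) = 4p − 4.
Setting these equal: −9p + 4 = 4p − 4 ⇒ −13p = -8 ⇒ p = 8/13, and the value is (-9)·(8/13) + 4 = -20/13.
For the column player: with q = P(1), equating T's and B's payoffs gives −5q = 8q − 4 ⇒ q = 4/13.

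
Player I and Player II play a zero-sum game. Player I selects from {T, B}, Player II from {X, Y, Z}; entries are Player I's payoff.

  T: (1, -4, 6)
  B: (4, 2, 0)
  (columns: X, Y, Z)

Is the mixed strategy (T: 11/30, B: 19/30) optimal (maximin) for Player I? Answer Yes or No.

No

Against X this mix gives (11/30)·1 + (19/30)·4 = 29/10.
Against Y this mix gives (11/30)·(-4) + (19/30)·2 = -1/5.
Against Z this mix gives (11/30)·6 + (19/30)·0 = 11/5.
Player II will play Y, holding Player I to -1/5. Shifting weight toward the row that does better against Y would raise this floor (the equalizing mix achieves 1 against both Y and Z), so the proposed strategy is not optimal.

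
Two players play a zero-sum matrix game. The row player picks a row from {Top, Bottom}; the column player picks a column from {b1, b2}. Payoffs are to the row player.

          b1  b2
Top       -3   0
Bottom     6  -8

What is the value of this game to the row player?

Row minima: Top → -3, Bottom → -8; maximin = -3.
Column maxima: b1 → 6, b2 → 0; minimax = 0.
-3 ≠ 0, so there is no saddle point; optimal play is mixed.
Let the row player play Top with probability p. Expected payoff against b1: (-3)p + 6(1−p) = −9p + 6; against b2: 0p + (-8)(1−p) = 8p − 8.
Setting these equal: −9p + 6 = 8p − 8 ⇒ −17p = -14 ⇒ p = 14/17, and the value is (-9)·(14/17) + 6 = -24/17.
For the column player: with q = P(b1), equating Top's and Bottom's payoffs gives −3q = 14q − 8 ⇒ q = 8/17.

-24/17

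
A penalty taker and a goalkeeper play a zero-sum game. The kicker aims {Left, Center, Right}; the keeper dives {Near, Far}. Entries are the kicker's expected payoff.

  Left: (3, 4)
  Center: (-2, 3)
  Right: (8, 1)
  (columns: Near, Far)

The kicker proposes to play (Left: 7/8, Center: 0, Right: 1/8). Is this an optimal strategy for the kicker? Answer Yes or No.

Yes

Against Near this mix gives (7/8)·3 + (1/8)·8 = 29/8.
Against Far this mix gives (7/8)·4 + (1/8)·1 = 29/8.
All of the keeper's active replies (Near, Far) yield 29/8, and no column does worse for the kicker. The mix makes the keeper indifferent and guarantees 29/8, so it is optimal.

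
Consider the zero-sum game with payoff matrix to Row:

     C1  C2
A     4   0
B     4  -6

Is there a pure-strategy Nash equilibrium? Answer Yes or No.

Row minima: A → 0, B → -6; maximin = 0.
Column maxima: C1 → 4, C2 → 0; minimax = 0.
maximin = minimax = 0, so a saddle point exists.

Yes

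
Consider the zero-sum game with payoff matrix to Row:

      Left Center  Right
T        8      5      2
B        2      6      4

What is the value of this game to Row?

Row minima: T → 2, B → 2; maximin = 2.
Column maxima: Left → 8, Center → 6, Right → 4; minimax = 4.
2 ≠ 4, so there is no saddle point; optimal play is mixed.
Center is strictly dominated by Right (it gives Row strictly more in every row), so Column never plays it.
On the remaining 2×2 (T, B vs Left, Right):
Let Row play T with probability p. Expected payoff against Left: 8p + 2(1−p) = 6p + 2; against Right: 2p + 4(1−p) = −2p + 4.
Setting these equal: 6p + 2 = −2p + 4 ⇒ 8p = 2 ⇒ p = 1/4, and the value is (6)·(1/4) + 2 = 7/2.
For Column: with q = P(Left), equating T's and B's payoffs gives 6q + 2 = −2q + 4 ⇒ q = 1/4.

7/2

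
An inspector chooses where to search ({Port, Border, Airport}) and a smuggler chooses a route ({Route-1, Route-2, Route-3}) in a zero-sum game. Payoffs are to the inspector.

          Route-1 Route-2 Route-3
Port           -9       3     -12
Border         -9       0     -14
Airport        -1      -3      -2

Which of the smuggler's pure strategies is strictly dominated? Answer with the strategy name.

Route-3 holds the inspector's payoff strictly below Route-1 in every row: -12 < -9, -14 < -9, -2 < -1.
So Route-1 is strictly dominated for the smuggler.

Route-1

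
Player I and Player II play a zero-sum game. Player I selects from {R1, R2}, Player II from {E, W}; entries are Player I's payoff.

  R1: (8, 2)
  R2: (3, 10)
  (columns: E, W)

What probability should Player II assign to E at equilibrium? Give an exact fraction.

Row minima: R1 → 2, R2 → 3; maximin = 3.
Column maxima: E → 8, W → 10; minimax = 8.
3 ≠ 8, so there is no saddle point; optimal play is mixed.
Let Player I play R1 with probability p. Expected payoff against E: 8p + 3(1−p) = 5p + 3; against W: 2p + 10(1−p) = −8p + 10.
Setting these equal: 5p + 3 = −8p + 10 ⇒ 13p = 7 ⇒ p = 7/13, and the value is (5)·(7/13) + 3 = 74/13.
For Player II: with q = P(E), equating R1's and R2's payoffs gives 6q + 2 = −7q + 10 ⇒ q = 8/13.

8/13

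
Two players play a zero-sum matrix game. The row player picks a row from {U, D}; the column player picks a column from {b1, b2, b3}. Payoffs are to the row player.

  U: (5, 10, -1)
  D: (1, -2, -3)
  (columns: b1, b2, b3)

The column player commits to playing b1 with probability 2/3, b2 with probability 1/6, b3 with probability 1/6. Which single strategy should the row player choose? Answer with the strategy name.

Expected payoff of U: (2/3)·5 + (1/6)·10 + (1/6)·(-1) = 29/6.
Expected payoff of D: (2/3)·1 + (1/6)·(-2) + (1/6)·(-3) = -1/6.
The largest is 29/6, so the row player's best response is U.

U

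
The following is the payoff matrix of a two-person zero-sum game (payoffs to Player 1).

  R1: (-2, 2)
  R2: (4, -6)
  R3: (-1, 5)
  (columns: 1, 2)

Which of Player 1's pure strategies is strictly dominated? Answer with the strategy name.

R1

R3 gives a strictly higher payoff than R1 against every column: -1 > -2, 5 > 2.
So R1 is strictly dominated and Player 1 never plays it.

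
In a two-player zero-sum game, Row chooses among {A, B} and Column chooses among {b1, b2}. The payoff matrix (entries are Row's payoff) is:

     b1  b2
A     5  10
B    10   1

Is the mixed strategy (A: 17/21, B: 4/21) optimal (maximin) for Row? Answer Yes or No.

No

Against b1 this mix gives (17/21)·5 + (4/21)·10 = 125/21.
Against b2 this mix gives (17/21)·10 + (4/21)·1 = 58/7.
Column will play b1, holding Row to 125/21. Shifting weight toward the row that does better against b1 would raise this floor (the equalizing mix achieves 95/14 against both b1 and b2), so the proposed strategy is not optimal.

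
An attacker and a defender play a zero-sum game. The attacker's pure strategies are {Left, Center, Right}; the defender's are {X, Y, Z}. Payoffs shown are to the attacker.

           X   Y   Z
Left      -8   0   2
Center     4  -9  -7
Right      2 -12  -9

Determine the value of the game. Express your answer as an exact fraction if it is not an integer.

-24/7

Row minima: Left → -8, Center → -9, Right → -12; maximin = -8.
Column maxima: X → 4, Y → 0, Z → 2; minimax = 0.
-8 ≠ 0, so there is no saddle point; optimal play is mixed.
Right is strictly dominated by Center, so the attacker never plays it.
Z is strictly dominated by Y (it gives the attacker strictly more in every row), so the defender never plays it.
On the remaining 2×2 (Left, Center vs X, Y):
Let the attacker play Left with probability p. Expected payoff against X: (-8)p + 4(1−p) = −12p + 4; against Y: 0p + (-9)(1−p) = 9p − 9.
Setting these equal: −12p + 4 = 9p − 9 ⇒ −21p = -13 ⇒ p = 13/21, and the value is (-12)·(13/21) + 4 = -24/7.
For the defender: with q = P(X), equating Left's and Center's payoffs gives −8q = 13q − 9 ⇒ q = 3/7.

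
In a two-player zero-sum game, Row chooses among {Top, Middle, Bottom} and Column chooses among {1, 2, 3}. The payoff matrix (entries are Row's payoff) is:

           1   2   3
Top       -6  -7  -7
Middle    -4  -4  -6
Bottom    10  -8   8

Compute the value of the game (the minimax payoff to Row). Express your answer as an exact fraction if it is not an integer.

Row minima: Top → -7, Middle → -6, Bottom → -8; maximin = -6.
Column maxima: 1 → 10, 2 → -4, 3 → 8; minimax = -4.
-6 ≠ -4, so there is no saddle point; optimal play is mixed.
Top is strictly dominated by Middle, so Row never plays it.
1 is strictly dominated by 3 (it gives Row strictly more in every row), so Column never plays it.
On the remaining 2×2 (Middle, Bottom vs 2, 3):
Let Row play Middle with probability p. Expected payoff against 2: (-4)p + (-8)(1−p) = 4p − 8; against 3: (-6)p + 8(1−p) = −14p + 8.
Setting these equal: 4p − 8 = −14p + 8 ⇒ 18p = 16 ⇒ p = 8/9, and the value is (4)·(8/9) − 8 = -40/9.
For Column: with q = P(2), equating Middle's and Bottom's payoffs gives 2q − 6 = −16q + 8 ⇒ q = 7/9.

-40/9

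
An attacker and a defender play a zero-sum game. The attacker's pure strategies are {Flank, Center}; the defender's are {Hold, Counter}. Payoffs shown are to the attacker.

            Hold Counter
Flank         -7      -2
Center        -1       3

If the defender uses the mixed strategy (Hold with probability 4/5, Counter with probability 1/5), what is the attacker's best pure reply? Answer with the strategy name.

Expected payoff of Flank: (4/5)·(-7) + (1/5)·(-2) = -6.
Expected payoff of Center: (4/5)·(-1) + (1/5)·3 = -1/5.
The largest is -1/5, so the attacker's best response is Center.

Center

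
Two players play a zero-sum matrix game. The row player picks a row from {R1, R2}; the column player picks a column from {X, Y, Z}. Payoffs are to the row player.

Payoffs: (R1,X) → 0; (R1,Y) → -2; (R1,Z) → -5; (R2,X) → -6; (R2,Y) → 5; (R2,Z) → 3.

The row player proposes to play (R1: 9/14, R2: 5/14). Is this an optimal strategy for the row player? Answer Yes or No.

Against X this mix gives (9/14)·0 + (5/14)·(-6) = -15/7.
Against Y this mix gives (9/14)·(-2) + (5/14)·5 = 1/2.
Against Z this mix gives (9/14)·(-5) + (5/14)·3 = -15/7.
All of the column player's active replies (X, Z) yield -15/7, and no column does worse for the row player. The mix makes the column player indifferent and guarantees -15/7, so it is optimal.

Yes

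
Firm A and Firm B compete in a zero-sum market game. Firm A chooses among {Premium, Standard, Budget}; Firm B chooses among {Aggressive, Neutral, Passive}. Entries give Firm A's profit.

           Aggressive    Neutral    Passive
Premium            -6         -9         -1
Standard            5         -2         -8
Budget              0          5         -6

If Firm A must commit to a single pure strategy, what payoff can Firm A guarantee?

Row minima: Premium → -9, Standard → -8, Budget → -6.
The best of these is -6.

-6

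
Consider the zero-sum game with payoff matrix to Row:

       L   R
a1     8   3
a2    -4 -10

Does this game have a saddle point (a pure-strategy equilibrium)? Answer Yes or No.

Row minima: a1 → 3, a2 → -10; maximin = 3.
Column maxima: L → 8, R → 3; minimax = 3.
maximin = minimax = 3, so a saddle point exists.

Yes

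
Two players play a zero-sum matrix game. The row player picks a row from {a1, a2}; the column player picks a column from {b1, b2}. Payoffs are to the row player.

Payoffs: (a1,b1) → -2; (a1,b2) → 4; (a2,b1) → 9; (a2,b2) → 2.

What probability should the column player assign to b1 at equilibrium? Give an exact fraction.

Row minima: a1 → -2, a2 → 2; maximin = 2.
Column maxima: b1 → 9, b2 → 4; minimax = 4.
2 ≠ 4, so there is no saddle point; optimal play is mixed.
Let the row player play a1 with probability p. Expected payoff against b1: (-2)p + 9(1−p) = −11p + 9; against b2: 4p + 2(1−p) = 2p + 2.
Setting these equal: −11p + 9 = 2p + 2 ⇒ −13p = -7 ⇒ p = 7/13, and the value is (-11)·(7/13) + 9 = 40/13.
For the column player: with q = P(b1), equating a1's and a2's payoffs gives −6q + 4 = 7q + 2 ⇒ q = 2/13.

2/13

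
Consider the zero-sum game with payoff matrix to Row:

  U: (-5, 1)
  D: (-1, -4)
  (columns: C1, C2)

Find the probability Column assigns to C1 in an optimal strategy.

Row minima: U → -5, D → -4; maximin = -4.
Column maxima: C1 → -1, C2 → 1; minimax = -1.
-4 ≠ -1, so there is no saddle point; optimal play is mixed.
Let Row play U with probability p. Expected payoff against C1: (-5)p + (-1)(1−p) = −4p − 1; against C2: 1p + (-4)(1−p) = 5p − 4.
Setting these equal: −4p − 1 = 5p − 4 ⇒ −9p = -3 ⇒ p = 1/3, and the value is (-4)·(1/3) − 1 = -7/3.
For Column: with q = P(C1), equating U's and D's payoffs gives −6q + 1 = 3q − 4 ⇒ q = 5/9.

5/9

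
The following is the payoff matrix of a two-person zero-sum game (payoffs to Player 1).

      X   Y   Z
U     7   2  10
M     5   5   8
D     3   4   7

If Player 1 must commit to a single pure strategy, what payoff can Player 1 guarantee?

5

Row minima: U → 2, M → 5, D → 3.
The best of these is 5.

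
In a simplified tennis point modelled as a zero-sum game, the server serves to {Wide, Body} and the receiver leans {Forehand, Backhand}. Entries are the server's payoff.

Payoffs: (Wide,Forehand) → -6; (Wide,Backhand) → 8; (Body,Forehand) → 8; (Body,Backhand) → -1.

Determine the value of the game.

Row minima: Wide → -6, Body → -1; maximin = -1.
Column maxima: Forehand → 8, Backhand → 8; minimax = 8.
-1 ≠ 8, so there is no saddle point; optimal play is mixed.
Let the server play Wide with probability p. Expected payoff against Forehand: (-6)p + 8(1−p) = −14p + 8; against Backhand: 8p + (-1)(1−p) = 9p − 1.
Setting these equal: −14p + 8 = 9p − 1 ⇒ −23p = -9 ⇒ p = 9/23, and the value is (-14)·(9/23) + 8 = 58/23.
For the receiver: with q = P(Forehand), equating Wide's and Body's payoffs gives −14q + 8 = 9q − 1 ⇒ q = 9/23.

58/23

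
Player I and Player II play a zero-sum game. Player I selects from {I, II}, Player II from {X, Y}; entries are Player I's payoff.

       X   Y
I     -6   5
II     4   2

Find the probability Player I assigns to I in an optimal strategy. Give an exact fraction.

2/13

Row minima: I → -6, II → 2; maximin = 2.
Column maxima: X → 4, Y → 5; minimax = 4.
2 ≠ 4, so there is no saddle point; optimal play is mixed.
Let Player I play I with probability p. Expected payoff against X: (-6)p + 4(1−p) = −10p + 4; against Y: 5p + 2(1−p) = 3p + 2.
Setting these equal: −10p + 4 = 3p + 2 ⇒ −13p = -2 ⇒ p = 2/13, and the value is (-10)·(2/13) + 4 = 32/13.
For Player II: with q = P(X), equating I's and II's payoffs gives −11q + 5 = 2q + 2 ⇒ q = 3/13.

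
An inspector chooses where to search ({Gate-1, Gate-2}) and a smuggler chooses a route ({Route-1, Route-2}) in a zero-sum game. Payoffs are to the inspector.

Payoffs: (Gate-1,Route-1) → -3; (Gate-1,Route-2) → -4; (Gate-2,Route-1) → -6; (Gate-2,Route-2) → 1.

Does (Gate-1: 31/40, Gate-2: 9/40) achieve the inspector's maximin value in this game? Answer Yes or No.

No

Against Route-1 this mix gives (31/40)·(-3) + (9/40)·(-6) = -147/40.
Against Route-2 this mix gives (31/40)·(-4) + (9/40)·1 = -23/8.
The smuggler will play Route-1, holding the inspector to -147/40. Shifting weight toward the row that does better against Route-1 would raise this floor (the equalizing mix achieves -27/8 against both Route-1 and Route-2), so the proposed strategy is not optimal.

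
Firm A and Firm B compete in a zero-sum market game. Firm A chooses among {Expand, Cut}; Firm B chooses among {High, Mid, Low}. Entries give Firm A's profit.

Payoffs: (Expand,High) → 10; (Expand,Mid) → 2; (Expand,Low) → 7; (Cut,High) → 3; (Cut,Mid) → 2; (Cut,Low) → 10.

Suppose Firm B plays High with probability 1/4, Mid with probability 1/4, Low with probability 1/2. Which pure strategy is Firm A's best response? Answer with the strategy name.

Expand

Expected payoff of Expand: (1/4)·10 + (1/4)·2 + (1/2)·7 = 13/2.
Expected payoff of Cut: (1/4)·3 + (1/4)·2 + (1/2)·10 = 25/4.
The largest is 13/2, so Firm A's best response is Expand.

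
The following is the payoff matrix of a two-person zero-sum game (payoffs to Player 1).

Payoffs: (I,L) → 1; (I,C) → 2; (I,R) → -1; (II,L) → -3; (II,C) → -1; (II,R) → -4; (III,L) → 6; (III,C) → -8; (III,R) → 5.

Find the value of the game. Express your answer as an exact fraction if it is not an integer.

Row minima: I → -1, II → -4, III → -8; maximin = -1.
Column maxima: L → 6, C → 2, R → 5; minimax = 2.
-1 ≠ 2, so there is no saddle point; optimal play is mixed.
II is strictly dominated by I, so Player 1 never plays it.
L is strictly dominated by R (it gives Player 1 strictly more in every row), so Player 2 never plays it.
On the remaining 2×2 (I, III vs C, R):
Let Player 1 play I with probability p. Expected payoff against C: 2p + (-8)(1−p) = 10p − 8; against R: (-1)p + 5(1−p) = −6p + 5.
Setting these equal: 10p − 8 = −6p + 5 ⇒ 16p = 13 ⇒ p = 13/16, and the value is (10)·(13/16) − 8 = 1/8.
For Player 2: with q = P(C), equating I's and III's payoffs gives 3q − 1 = −13q + 5 ⇒ q = 3/8.

1/8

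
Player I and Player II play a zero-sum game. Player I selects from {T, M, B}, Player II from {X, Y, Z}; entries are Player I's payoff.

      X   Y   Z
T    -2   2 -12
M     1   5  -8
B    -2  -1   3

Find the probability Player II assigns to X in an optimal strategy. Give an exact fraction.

Row minima: T → -12, M → -8, B → -2; maximin = -2.
Column maxima: X → 1, Y → 5, Z → 3; minimax = 1.
-2 ≠ 1, so there is no saddle point; optimal play is mixed.
T is strictly dominated by M, so Player I never plays it.
Y is strictly dominated by X (it gives Player I strictly more in every row), so Player II never plays it.
On the remaining 2×2 (M, B vs X, Z):
Let Player I play M with probability p. Expected payoff against X: 1p + (-2)(1−p) = 3p − 2; against Z: (-8)p + 3(1−p) = −11p + 3.
Setting these equal: 3p − 2 = −11p + 3 ⇒ 14p = 5 ⇒ p = 5/14, and the value is (3)·(5/14) − 2 = -13/14.
For Player II: with q = P(X), equating M's and B's payoffs gives 9q − 8 = −5q + 3 ⇒ q = 11/14.

11/14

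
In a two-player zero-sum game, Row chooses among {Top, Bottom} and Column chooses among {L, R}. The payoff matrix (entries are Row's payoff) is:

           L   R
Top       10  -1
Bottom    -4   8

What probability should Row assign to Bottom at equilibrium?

11/23

Row minima: Top → -1, Bottom → -4; maximin = -1.
Column maxima: L → 10, R → 8; minimax = 8.
-1 ≠ 8, so there is no saddle point; optimal play is mixed.
Let Row play Top with probability p. Expected payoff against L: 10p + (-4)(1−p) = 14p − 4; against R: (-1)p + 8(1−p) = −9p + 8.
Setting these equal: 14p − 4 = −9p + 8 ⇒ 23p = 12 ⇒ p = 12/23, and the value is (14)·(12/23) − 4 = 76/23.
For Column: with q = P(L), equating Top's and Bottom's payoffs gives 11q − 1 = −12q + 8 ⇒ q = 9/23.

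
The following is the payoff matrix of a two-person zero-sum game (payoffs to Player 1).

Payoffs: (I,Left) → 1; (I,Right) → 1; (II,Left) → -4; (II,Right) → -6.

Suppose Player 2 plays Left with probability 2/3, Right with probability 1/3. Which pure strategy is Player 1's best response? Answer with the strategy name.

I

Expected payoff of I: (2/3)·1 + (1/3)·1 = 1.
Expected payoff of II: (2/3)·(-4) + (1/3)·(-6) = -14/3.
The largest is 1, so Player 1's best response is I.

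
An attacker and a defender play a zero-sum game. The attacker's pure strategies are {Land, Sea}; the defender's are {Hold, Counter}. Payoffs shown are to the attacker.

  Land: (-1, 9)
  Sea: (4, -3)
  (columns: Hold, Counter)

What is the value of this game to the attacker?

Row minima: Land → -1, Sea → -3; maximin = -1.
Column maxima: Hold → 4, Counter → 9; minimax = 4.
-1 ≠ 4, so there is no saddle point; optimal play is mixed.
Let the attacker play Land with probability p. Expected payoff against Hold: (-1)p + 4(1−p) = −5p + 4; against Counter: 9p + (-3)(1−p) = 12p − 3.
Setting these equal: −5p + 4 = 12p − 3 ⇒ −17p = -7 ⇒ p = 7/17, and the value is (-5)·(7/17) + 4 = 33/17.
For the defender: with q = P(Hold), equating Land's and Sea's payoffs gives −10q + 9 = 7q − 3 ⇒ q = 12/17.

33/17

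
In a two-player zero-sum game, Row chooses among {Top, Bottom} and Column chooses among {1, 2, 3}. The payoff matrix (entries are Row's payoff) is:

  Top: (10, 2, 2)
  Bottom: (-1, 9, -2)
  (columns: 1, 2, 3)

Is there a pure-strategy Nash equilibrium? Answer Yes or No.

Yes

Row minima: Top → 2, Bottom → -2; maximin = 2.
Column maxima: 1 → 10, 2 → 9, 3 → 2; minimax = 2.
maximin = minimax = 2, so a saddle point exists.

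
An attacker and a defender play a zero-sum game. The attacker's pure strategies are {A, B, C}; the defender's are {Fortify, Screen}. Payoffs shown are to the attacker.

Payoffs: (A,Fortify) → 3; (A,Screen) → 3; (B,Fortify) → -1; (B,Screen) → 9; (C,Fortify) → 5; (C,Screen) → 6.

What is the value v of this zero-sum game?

5

Row minima: A → 3, B → -1, C → 5; maximin = 5.
Column maxima: Fortify → 5, Screen → 9; minimax = 5.
Since maximin = minimax = 5, there is a saddle point and the value is 5.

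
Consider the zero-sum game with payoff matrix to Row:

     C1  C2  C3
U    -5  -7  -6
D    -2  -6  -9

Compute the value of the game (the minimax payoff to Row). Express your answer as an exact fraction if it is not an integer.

-27/4

Row minima: U → -7, D → -9; maximin = -7.
Column maxima: C1 → -2, C2 → -6, C3 → -6; minimax = -6.
-7 ≠ -6, so there is no saddle point; optimal play is mixed.
C1 is strictly dominated by C2 (it gives Row strictly more in every row), so Column never plays it.
On the remaining 2×2 (U, D vs C2, C3):
Let Row play U with probability p. Expected payoff against C2: (-7)p + (-6)(1−p) = −p − 6; against C3: (-6)p + (-9)(1−p) = 3p − 9.
Setting these equal: −p − 6 = 3p − 9 ⇒ −4p = -3 ⇒ p = 3/4, and the value is (-1)·(3/4) − 6 = -27/4.
For Column: with q = P(C2), equating U's and D's payoffs gives −q − 6 = 3q − 9 ⇒ q = 3/4.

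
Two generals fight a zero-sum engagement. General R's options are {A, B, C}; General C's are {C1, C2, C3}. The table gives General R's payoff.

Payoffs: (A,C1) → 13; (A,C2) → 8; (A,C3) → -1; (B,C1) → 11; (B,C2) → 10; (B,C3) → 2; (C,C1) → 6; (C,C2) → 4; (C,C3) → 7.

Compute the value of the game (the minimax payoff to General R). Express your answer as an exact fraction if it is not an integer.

62/11

Row minima: A → -1, B → 2, C → 4; maximin = 4.
Column maxima: C1 → 13, C2 → 10, C3 → 7; minimax = 7.
4 ≠ 7, so there is no saddle point; optimal play is mixed.
C1 is strictly dominated by C2 (it gives General R strictly more in every row), so General C never plays it.
With C1 eliminated, A is strictly dominated by B (B gives General R strictly more in every remaining column), so General R never plays it.
On the remaining 2×2 (B, C vs C2, C3):
Let General R play B with probability p. Expected payoff against C2: 10p + 4(1−p) = 6p + 4; against C3: 2p + 7(1−p) = −5p + 7.
Setting these equal: 6p + 4 = −5p + 7 ⇒ 11p = 3 ⇒ p = 3/11, and the value is (6)·(3/11) + 4 = 62/11.
For General C: with q = P(C2), equating B's and C's payoffs gives 8q + 2 = −3q + 7 ⇒ q = 5/11.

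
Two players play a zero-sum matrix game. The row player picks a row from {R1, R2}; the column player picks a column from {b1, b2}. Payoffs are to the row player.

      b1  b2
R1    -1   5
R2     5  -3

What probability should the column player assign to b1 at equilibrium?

4/7

Row minima: R1 → -1, R2 → -3; maximin = -1.
Column maxima: b1 → 5, b2 → 5; minimax = 5.
-1 ≠ 5, so there is no saddle point; optimal play is mixed.
Let the row player play R1 with probability p. Expected payoff against b1: (-1)p + 5(1−p) = −6p + 5; against b2: 5p + (-3)(1−p) = 8p − 3.
Setting these equal: −6p + 5 = 8p − 3 ⇒ −14p = -8 ⇒ p = 4/7, and the value is (-6)·(4/7) + 5 = 11/7.
For the column player: with q = P(b1), equating R1's and R2's payoffs gives −6q + 5 = 8q − 3 ⇒ q = 4/7.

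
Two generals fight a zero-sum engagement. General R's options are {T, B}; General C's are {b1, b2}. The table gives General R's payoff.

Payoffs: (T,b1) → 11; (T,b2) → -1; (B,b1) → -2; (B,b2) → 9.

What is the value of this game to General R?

Row minima: T → -1, B → -2; maximin = -1.
Column maxima: b1 → 11, b2 → 9; minimax = 9.
-1 ≠ 9, so there is no saddle point; optimal play is mixed.
Let General R play T with probability p. Expected payoff against b1: 11p + (-2)(1−p) = 13p − 2; against b2: (-1)p + 9(1−p) = −10p + 9.
Setting these equal: 13p − 2 = −10p + 9 ⇒ 23p = 11 ⇒ p = 11/23, and the value is (13)·(11/23) − 2 = 97/23.
For General C: with q = P(b1), equating T's and B's payoffs gives 12q − 1 = −11q + 9 ⇒ q = 10/23.

97/23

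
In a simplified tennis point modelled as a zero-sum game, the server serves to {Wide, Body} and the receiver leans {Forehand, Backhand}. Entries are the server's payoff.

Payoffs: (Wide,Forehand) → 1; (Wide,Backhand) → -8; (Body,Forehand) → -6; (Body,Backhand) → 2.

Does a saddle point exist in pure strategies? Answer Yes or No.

Row minima: Wide → -8, Body → -6; maximin = -6.
Column maxima: Forehand → 1, Backhand → 2; minimax = 1.
-6 ≠ 1, so no pure-strategy equilibrium exists.

No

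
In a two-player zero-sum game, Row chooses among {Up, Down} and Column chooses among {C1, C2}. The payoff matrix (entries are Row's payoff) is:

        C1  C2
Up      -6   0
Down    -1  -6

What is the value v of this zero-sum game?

Row minima: Up → -6, Down → -6; maximin = -6.
Column maxima: C1 → -1, C2 → 0; minimax = -1.
-6 ≠ -1, so there is no saddle point; optimal play is mixed.
Let Row play Up with probability p. Expected payoff against C1: (-6)p + (-1)(1−p) = −5p − 1; against C2: 0p + (-6)(1−p) = 6p − 6.
Setting these equal: −5p − 1 = 6p − 6 ⇒ −11p = -5 ⇒ p = 5/11, and the value is (-5)·(5/11) − 1 = -36/11.
For Column: with q = P(C1), equating Up's and Down's payoffs gives −6q = 5q − 6 ⇒ q = 6/11.

-36/11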